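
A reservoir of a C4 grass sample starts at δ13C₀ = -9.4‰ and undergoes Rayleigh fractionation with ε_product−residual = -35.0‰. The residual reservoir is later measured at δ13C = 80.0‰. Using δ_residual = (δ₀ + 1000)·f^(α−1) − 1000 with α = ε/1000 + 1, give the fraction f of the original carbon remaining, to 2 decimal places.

α − 1 = ε/1000 = -0.0350
(δ_res + 1000)/(δ₀ + 1000) = (80.0 + 1000)/(-9.4 + 1000) = 1080.0/990.6 = 1.090248
f = 1.090248^(1/-0.0350) = exp(ln(1.090248)/-0.0350) = exp(0.08641/-0.0350)
f = exp(-2.4687) = 0.0847

0.08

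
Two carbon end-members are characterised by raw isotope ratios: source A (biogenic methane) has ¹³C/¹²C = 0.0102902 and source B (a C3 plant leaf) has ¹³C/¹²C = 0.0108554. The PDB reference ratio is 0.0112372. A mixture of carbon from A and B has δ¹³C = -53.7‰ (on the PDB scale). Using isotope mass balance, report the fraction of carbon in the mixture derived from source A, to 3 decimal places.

0.392

δ_A = (0.0102902/0.0112372 − 1)×1000 = (0.915726 − 1)×1000 = -84.274‰
δ_B = (0.0108554/0.0112372 − 1)×1000 = (0.966024 − 1)×1000 = -33.976‰
f_A = (δ_mix − δ_B)/(δ_A − δ_B) = (-53.7 − (-33.976))/(-84.274 − (-33.976))
f_A = -19.724 / -50.297 = 0.3921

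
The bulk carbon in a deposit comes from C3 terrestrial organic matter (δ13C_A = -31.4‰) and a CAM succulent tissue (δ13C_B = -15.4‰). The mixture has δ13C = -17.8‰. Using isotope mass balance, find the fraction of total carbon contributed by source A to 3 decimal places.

0.150

δ_mix = f_A·δ_A + (1 − f_A)·δ_B  ⇒  f_A = (δ_mix − δ_B)/(δ_A − δ_B)
f_A = (-17.8 − (-15.4)) / (-31.4 − (-15.4))
f_A = -2.4 / -16.0 = 0.1500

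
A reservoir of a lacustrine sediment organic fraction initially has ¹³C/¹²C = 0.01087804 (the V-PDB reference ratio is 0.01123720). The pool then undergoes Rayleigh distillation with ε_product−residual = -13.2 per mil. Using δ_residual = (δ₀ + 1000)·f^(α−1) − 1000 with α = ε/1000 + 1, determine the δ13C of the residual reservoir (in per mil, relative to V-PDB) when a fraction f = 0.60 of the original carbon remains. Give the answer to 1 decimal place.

δ₀ = (0.01087804/0.01123720 − 1)×1000 = (0.968038 − 1)×1000 = -31.962 per mil
α − 1 = ε/1000 = -0.0132
f^(α−1) = 0.60^(-0.0132) = 1.006766
δ_res = (-31.962 + 1000) × 1.006766 − 1000 = 974.588 − 1000 = -25.41 per mil

-25.4 per mil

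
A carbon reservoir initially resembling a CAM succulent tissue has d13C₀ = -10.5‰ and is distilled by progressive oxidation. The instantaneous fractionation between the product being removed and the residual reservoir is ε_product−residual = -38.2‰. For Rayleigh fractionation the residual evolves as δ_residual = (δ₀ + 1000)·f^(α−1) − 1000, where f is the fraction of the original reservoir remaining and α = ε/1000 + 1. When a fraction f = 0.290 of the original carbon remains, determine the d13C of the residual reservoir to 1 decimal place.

Rayleigh residual: δ_res = (δ₀ + 1000)·f^(α−1) − 1000
α = ε/1000 + 1 = 0.96180, so α − 1 = -0.03820
f^(α−1) = 0.290^(-0.03820) = 1.048423
δ_res = (-10.5 + 1000) × 1.048423 − 1000 = 1037.414 − 1000 = 37.41‰

37.4‰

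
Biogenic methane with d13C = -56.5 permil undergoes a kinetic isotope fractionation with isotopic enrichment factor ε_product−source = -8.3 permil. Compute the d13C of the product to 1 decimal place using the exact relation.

To first order, δ_product ≈ δ_source + ε = -64.8 permil.
Exactly, δ_product = (δ_source + 1000)·(ε/1000 + 1) − 1000.
δ_product = (-56.5 + 1000) × (-8.3/1000 + 1) − 1000
δ_product = -64.33 permil

-64.3 permil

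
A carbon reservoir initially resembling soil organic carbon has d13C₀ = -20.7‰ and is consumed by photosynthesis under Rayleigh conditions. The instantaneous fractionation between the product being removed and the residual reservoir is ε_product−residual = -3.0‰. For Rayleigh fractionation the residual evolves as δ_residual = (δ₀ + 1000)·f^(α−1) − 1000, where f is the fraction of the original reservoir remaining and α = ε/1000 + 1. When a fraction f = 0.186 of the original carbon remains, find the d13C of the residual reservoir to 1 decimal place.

-15.7‰

Rayleigh residual: δ_res = (δ₀ + 1000)·f^(α−1) − 1000
α = ε/1000 + 1 = 0.99700, so α − 1 = -0.00300
f^(α−1) = 0.186^(-0.00300) = 1.005059
δ_res = (-20.7 + 1000) × 1.005059 − 1000 = 984.254 − 1000 = -15.75‰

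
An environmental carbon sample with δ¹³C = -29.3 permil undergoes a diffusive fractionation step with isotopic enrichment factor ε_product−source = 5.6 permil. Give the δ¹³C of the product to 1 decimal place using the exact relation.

Exactly, δ_product = (δ_source + 1000)·(ε/1000 + 1) − 1000.
δ_product = (-29.3 + 1000) × (5.6/1000 + 1) − 1000
δ_product = -23.86 permil

-23.9 permil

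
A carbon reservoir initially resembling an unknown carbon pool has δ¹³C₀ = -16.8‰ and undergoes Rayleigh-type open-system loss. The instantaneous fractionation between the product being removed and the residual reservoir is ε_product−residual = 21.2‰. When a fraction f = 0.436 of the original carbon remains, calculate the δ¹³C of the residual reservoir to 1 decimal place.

Rayleigh residual: δ_res = (δ₀ + 1000)·f^(α−1) − 1000
α = ε/1000 + 1 = 1.02120, so α − 1 = 0.02120
f^(α−1) = 0.436^(0.02120) = 0.982556
δ_res = (-16.8 + 1000) × 0.982556 − 1000 = 966.049 − 1000 = -33.95‰

-34.0‰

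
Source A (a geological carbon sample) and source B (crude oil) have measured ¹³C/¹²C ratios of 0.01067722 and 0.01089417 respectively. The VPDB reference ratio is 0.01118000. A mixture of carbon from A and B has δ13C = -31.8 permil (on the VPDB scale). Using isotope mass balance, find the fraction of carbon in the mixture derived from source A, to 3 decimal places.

δ_A = (0.01067722/0.01118000 − 1)×1000 = (0.955029 − 1)×1000 = -44.971 permil
δ_B = (0.01089417/0.01118000 − 1)×1000 = (0.974434 − 1)×1000 = -25.566 permil
f_A = (δ_mix − δ_B)/(δ_A − δ_B) = (-31.8 − (-25.566))/(-44.971 − (-25.566))
f_A = -6.234 / -19.405 = 0.3212

0.321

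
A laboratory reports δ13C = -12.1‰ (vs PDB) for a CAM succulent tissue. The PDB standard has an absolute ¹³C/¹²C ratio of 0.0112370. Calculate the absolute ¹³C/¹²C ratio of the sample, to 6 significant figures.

R_sample = R_standard × (δ13C/1000 + 1)
R_sample = 0.0112370 × (-12.1/1000 + 1) = 0.0112370 × 0.987900
R_sample = 0.0111010

0.0111010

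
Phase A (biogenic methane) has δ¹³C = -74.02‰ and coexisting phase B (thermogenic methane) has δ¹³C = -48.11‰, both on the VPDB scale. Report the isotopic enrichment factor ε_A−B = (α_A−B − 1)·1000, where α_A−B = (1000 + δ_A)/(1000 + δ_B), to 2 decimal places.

α_A−B = (1000 + -74.02) / (1000 + -48.11) = 925.98 / 951.89 = 0.972780
ε_A−B = (0.972780 − 1) × 1000 = -27.220‰
(The approximation ε ≈ δ_A − δ_B would give -25.91‰.)

-27.22‰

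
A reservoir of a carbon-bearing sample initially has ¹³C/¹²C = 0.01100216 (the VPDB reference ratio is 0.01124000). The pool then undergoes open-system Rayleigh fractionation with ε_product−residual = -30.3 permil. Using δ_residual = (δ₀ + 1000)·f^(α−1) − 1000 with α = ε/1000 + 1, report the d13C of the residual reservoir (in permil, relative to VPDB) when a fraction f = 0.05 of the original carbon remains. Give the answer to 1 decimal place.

71.8 permil

δ₀ = (0.01100216/0.01124000 − 1)×1000 = (0.978840 − 1)×1000 = -21.160 permil
α − 1 = ε/1000 = -0.0303
f^(α−1) = 0.05^(-0.0303) = 1.095018
δ_res = (-21.160 + 1000) × 1.095018 − 1000 = 1071.847 − 1000 = 71.85 permil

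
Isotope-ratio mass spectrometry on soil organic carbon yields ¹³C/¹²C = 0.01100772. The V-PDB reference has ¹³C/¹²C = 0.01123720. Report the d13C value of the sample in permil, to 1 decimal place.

-20.4 permil

d13C = (R_sample / R_standard − 1) × 1000
R_sample / R_standard = 0.01100772 / 0.01123720 = 0.979579
d13C = (0.979579 − 1) × 1000 = -20.42 permil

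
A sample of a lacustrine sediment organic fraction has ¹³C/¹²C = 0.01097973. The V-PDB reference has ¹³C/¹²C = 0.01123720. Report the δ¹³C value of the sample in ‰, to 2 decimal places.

-22.91‰

δ¹³C = (R_sample / R_standard − 1) × 1000
R_sample / R_standard = 0.01097973 / 0.01123720 = 0.977088
δ¹³C = (0.977088 − 1) × 1000 = -22.912‰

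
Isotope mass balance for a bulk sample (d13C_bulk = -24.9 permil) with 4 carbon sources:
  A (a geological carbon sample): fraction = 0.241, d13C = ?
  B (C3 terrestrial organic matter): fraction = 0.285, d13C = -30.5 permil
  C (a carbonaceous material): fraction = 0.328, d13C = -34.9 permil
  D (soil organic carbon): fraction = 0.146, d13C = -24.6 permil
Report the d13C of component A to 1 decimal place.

-4.8 permil

Isotope mass balance: δ_bulk = Σ fᵢ·δᵢ.
-24.9 = 0.241×δ_A + 0.285×(-30.5) + 0.328×(-34.9) + 0.146×(-24.6)
0.241·δ_A = -24.9 − (-23.731) = -1.169
δ_A = -1.169 / 0.241 = -4.85 permil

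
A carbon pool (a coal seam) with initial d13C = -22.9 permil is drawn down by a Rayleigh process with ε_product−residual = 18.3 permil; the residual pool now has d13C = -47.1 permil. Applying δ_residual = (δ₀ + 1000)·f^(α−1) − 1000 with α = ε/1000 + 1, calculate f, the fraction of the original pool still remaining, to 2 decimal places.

α − 1 = ε/1000 = 0.0183
(δ_res + 1000)/(δ₀ + 1000) = (-47.1 + 1000)/(-22.9 + 1000) = 952.9/977.1 = 0.975233
f = 0.975233^(1/0.0183) = exp(ln(0.975233)/0.0183) = exp(-0.02508/0.0183)
f = exp(-1.3704) = 0.2540

0.25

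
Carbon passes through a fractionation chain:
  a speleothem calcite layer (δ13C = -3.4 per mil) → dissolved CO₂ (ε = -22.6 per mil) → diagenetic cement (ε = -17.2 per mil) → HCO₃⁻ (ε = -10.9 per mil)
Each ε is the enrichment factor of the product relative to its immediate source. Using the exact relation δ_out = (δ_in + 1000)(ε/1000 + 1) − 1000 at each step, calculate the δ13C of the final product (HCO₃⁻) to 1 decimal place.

step 1: δ = (-3.40 + 1000)·(-22.6/1000 + 1) − 1000 = -25.92 per mil
step 2: δ = (-25.92 + 1000)·(-17.2/1000 + 1) − 1000 = -42.68 per mil
step 3: δ = (-42.68 + 1000)·(-10.9/1000 + 1) − 1000 = -53.11 per mil

-53.1 per mil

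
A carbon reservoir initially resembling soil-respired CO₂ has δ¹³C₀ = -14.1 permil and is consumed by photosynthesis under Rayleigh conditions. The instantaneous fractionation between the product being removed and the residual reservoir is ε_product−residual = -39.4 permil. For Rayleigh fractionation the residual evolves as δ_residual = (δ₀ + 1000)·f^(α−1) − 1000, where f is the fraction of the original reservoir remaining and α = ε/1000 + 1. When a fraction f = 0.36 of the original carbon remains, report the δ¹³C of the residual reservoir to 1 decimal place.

Rayleigh residual: δ_res = (δ₀ + 1000)·f^(α−1) − 1000
α = ε/1000 + 1 = 0.96060, so α − 1 = -0.03940
f^(α−1) = 0.36^(-0.03940) = 1.041074
δ_res = (-14.1 + 1000) × 1.041074 − 1000 = 1026.395 − 1000 = 26.40 permil

26.4 permil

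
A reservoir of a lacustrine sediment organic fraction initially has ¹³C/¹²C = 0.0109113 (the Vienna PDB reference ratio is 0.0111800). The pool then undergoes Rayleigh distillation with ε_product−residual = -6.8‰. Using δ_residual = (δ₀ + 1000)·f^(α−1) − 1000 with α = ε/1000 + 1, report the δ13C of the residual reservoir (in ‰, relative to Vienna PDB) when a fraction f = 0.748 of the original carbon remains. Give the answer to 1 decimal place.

δ₀ = (0.0109113/0.0111800 − 1)×1000 = (0.975966 − 1)×1000 = -24.034‰
α − 1 = ε/1000 = -0.0068
f^(α−1) = 0.748^(-0.0068) = 1.001976
δ_res = (-24.034 + 1000) × 1.001976 − 1000 = 977.895 − 1000 = -22.11‰

-22.1‰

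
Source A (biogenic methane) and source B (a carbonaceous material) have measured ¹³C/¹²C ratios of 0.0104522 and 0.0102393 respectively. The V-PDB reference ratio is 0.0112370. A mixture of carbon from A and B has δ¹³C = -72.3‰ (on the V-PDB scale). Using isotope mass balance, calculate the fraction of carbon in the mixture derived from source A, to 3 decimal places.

0.870

δ_A = (0.0104522/0.0112370 − 1)×1000 = (0.930159 − 1)×1000 = -69.841‰
δ_B = (0.0102393/0.0112370 − 1)×1000 = (0.911213 − 1)×1000 = -88.787‰
f_A = (δ_mix − δ_B)/(δ_A − δ_B) = (-72.3 − (-88.787))/(-69.841 − (-88.787))
f_A = 16.487 / 18.946 = 0.8702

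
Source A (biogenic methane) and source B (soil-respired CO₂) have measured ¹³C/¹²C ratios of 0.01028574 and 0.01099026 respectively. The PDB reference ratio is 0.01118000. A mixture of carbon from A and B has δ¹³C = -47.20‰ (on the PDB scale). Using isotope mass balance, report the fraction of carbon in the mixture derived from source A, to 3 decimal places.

δ_A = (0.01028574/0.01118000 − 1)×1000 = (0.920013 − 1)×1000 = -79.987‰
δ_B = (0.01099026/0.01118000 − 1)×1000 = (0.983029 − 1)×1000 = -16.971‰
f_A = (δ_mix − δ_B)/(δ_A − δ_B) = (-47.20 − (-16.971))/(-79.987 − (-16.971))
f_A = -30.229 / -63.016 = 0.4797

0.480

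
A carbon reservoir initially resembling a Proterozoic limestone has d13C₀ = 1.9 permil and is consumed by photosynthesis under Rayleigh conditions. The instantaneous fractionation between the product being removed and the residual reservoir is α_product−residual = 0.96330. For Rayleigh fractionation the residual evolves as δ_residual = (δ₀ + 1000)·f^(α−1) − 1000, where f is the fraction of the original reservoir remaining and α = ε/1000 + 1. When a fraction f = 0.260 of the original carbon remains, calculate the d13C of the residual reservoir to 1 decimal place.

52.7 permil

Rayleigh residual: δ_res = (δ₀ + 1000)·f^(α−1) − 1000
α − 1 = -0.03670
f^(α−1) = 0.260^(-0.03670) = 1.050680
δ_res = (1.9 + 1000) × 1.050680 − 1000 = 1052.676 − 1000 = 52.68 permil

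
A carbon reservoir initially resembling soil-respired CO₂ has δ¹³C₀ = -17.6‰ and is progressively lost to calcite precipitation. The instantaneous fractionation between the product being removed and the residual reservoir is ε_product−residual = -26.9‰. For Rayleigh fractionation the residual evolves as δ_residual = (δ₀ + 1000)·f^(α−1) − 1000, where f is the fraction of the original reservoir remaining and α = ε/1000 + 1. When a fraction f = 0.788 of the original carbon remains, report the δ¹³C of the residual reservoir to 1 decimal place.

-11.3‰

Rayleigh residual: δ_res = (δ₀ + 1000)·f^(α−1) − 1000
α = ε/1000 + 1 = 0.97310, so α − 1 = -0.02690
f^(α−1) = 0.788^(-0.02690) = 1.006430
δ_res = (-17.6 + 1000) × 1.006430 − 1000 = 988.717 − 1000 = -11.28‰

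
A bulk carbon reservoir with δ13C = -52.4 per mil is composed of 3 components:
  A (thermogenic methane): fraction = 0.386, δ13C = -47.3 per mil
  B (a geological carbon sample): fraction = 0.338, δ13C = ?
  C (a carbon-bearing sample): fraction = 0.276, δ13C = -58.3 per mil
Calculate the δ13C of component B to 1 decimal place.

-53.4 per mil

Isotope mass balance: δ_bulk = Σ fᵢ·δᵢ.
-52.4 = 0.386×(-47.3) + 0.338×δ_B + 0.276×(-58.3)
0.338·δ_B = -52.4 − (-34.349) = -18.051
δ_B = -18.051 / 0.338 = -53.41 per mil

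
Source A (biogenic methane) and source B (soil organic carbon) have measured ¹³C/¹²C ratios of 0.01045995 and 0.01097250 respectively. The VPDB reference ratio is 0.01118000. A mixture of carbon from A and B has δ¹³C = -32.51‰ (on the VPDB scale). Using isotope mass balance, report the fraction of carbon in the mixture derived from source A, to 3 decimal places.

δ_A = (0.01045995/0.01118000 − 1)×1000 = (0.935595 − 1)×1000 = -64.405‰
δ_B = (0.01097250/0.01118000 − 1)×1000 = (0.981440 − 1)×1000 = -18.560‰
f_A = (δ_mix − δ_B)/(δ_A − δ_B) = (-32.51 − (-18.560))/(-64.405 − (-18.560))
f_A = -13.950 / -45.845 = 0.3043

0.304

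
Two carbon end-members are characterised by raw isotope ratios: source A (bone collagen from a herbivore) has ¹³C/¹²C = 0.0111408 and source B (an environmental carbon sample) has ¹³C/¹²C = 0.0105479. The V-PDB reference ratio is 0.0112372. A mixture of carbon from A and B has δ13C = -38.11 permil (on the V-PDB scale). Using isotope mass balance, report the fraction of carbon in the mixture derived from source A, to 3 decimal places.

0.440

δ_A = (0.0111408/0.0112372 − 1)×1000 = (0.991421 − 1)×1000 = -8.579 permil
δ_B = (0.0105479/0.0112372 − 1)×1000 = (0.938659 − 1)×1000 = -61.341 permil
f_A = (δ_mix − δ_B)/(δ_A − δ_B) = (-38.11 − (-61.341))/(-8.579 − (-61.341))
f_A = 23.231 / 52.762 = 0.4403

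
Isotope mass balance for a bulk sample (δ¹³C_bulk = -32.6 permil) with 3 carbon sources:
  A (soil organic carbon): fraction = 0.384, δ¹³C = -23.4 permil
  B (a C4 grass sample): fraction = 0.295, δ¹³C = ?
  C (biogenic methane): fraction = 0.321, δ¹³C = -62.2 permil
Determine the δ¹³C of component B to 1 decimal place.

-12.4 permil

Isotope mass balance: δ_bulk = Σ fᵢ·δᵢ.
-32.6 = 0.384×(-23.4) + 0.295×δ_B + 0.321×(-62.2)
0.295·δ_B = -32.6 − (-28.952) = -3.648
δ_B = -3.648 / 0.295 = -12.37 permil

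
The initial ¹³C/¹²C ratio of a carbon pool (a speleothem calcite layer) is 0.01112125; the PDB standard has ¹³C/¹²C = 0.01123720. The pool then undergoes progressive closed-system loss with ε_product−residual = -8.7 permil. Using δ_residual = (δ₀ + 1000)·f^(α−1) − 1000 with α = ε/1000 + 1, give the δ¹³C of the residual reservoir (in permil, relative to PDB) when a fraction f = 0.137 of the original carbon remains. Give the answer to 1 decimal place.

δ₀ = (0.01112125/0.01123720 − 1)×1000 = (0.989682 − 1)×1000 = -10.318 permil
α − 1 = ε/1000 = -0.0087
f^(α−1) = 0.137^(-0.0087) = 1.017444
δ_res = (-10.318 + 1000) × 1.017444 − 1000 = 1006.946 − 1000 = 6.95 permil

6.9 permil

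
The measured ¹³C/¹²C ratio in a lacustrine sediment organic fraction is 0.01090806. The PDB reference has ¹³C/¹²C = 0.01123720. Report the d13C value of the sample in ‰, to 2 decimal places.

-29.29‰

d13C = (R_sample / R_standard − 1) × 1000
R_sample / R_standard = 0.01090806 / 0.01123720 = 0.970710
d13C = (0.970710 − 1) × 1000 = -29.290‰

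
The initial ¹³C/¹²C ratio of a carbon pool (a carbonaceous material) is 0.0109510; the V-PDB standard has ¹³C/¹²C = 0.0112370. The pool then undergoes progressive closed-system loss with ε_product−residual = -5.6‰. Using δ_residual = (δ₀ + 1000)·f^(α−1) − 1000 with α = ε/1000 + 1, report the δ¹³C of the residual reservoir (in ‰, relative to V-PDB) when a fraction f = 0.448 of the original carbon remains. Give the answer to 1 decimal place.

δ₀ = (0.0109510/0.0112370 − 1)×1000 = (0.974548 − 1)×1000 = -25.452‰
α − 1 = ε/1000 = -0.0056
f^(α−1) = 0.448^(-0.0056) = 1.004507
δ_res = (-25.452 + 1000) × 1.004507 − 1000 = 978.940 − 1000 = -21.06‰

-21.1‰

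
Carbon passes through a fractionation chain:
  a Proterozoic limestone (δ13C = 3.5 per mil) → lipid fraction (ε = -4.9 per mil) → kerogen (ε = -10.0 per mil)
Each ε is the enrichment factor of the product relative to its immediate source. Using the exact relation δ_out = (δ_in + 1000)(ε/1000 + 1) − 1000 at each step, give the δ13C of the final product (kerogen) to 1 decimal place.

-11.4 per mil

step 1: δ = (3.50 + 1000)·(-4.9/1000 + 1) − 1000 = -1.42 per mil
step 2: δ = (-1.42 + 1000)·(-10.0/1000 + 1) − 1000 = -11.40 per mil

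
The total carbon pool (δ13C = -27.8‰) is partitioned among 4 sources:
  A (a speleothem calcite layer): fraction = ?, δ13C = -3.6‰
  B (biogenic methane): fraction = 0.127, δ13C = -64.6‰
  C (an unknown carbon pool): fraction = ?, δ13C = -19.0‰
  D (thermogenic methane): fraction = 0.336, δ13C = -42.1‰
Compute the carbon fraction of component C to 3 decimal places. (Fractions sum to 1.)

Let f_C and f_A be the unknown fractions; fractions sum to 1 so f_C + f_A = 0.537.
Mass balance: Σ fᵢ·δᵢ = δ_bulk ⇒ f_C·(-19.0) + f_A·(-3.6) = -27.8 − (-22.350) = -5.450
Substitute f_A = 0.537 − f_C:
f_C·(-19.0 − -3.6) = -5.450 − 0.537×(-3.6) = -3.517
f_C = -3.517 / -15.4 = 0.2284

0.228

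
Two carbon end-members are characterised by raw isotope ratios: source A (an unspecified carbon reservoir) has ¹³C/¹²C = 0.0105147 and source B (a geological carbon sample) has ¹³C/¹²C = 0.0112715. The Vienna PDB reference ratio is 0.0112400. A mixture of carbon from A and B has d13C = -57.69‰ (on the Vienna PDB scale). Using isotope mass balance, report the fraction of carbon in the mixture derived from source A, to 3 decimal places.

δ_A = (0.0105147/0.0112400 − 1)×1000 = (0.935472 − 1)×1000 = -64.528‰
δ_B = (0.0112715/0.0112400 − 1)×1000 = (1.002802 − 1)×1000 = 2.802‰
f_A = (δ_mix − δ_B)/(δ_A − δ_B) = (-57.69 − (2.802))/(-64.528 − (2.802))
f_A = -60.492 / -67.331 = 0.8984

0.898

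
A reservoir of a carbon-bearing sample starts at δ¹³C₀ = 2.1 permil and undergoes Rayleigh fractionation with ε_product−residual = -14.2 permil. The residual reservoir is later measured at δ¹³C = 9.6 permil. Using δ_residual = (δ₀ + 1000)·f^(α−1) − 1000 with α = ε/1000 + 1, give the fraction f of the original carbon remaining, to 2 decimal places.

α − 1 = ε/1000 = -0.0142
(δ_res + 1000)/(δ₀ + 1000) = (9.6 + 1000)/(2.1 + 1000) = 1009.6/1002.1 = 1.007484
f = 1.007484^(1/-0.0142) = exp(ln(1.007484)/-0.0142) = exp(0.00746/-0.0142)
f = exp(-0.5251) = 0.5915

0.59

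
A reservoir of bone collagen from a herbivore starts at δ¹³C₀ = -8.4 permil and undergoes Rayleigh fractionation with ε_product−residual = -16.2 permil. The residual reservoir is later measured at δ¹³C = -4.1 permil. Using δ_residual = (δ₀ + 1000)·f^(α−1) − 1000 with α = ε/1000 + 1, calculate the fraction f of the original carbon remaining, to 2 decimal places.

0.77

α − 1 = ε/1000 = -0.0162
(δ_res + 1000)/(δ₀ + 1000) = (-4.1 + 1000)/(-8.4 + 1000) = 995.9/991.6 = 1.004336
f = 1.004336^(1/-0.0162) = exp(ln(1.004336)/-0.0162) = exp(0.00433/-0.0162)
f = exp(-0.2671) = 0.7656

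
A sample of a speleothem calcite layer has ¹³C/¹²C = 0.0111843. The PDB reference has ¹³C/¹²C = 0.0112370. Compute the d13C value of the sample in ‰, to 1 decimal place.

-4.7‰

d13C = (R_sample / R_standard − 1) × 1000
R_sample / R_standard = 0.0111843 / 0.0112370 = 0.995310
d13C = (0.995310 − 1) × 1000 = -4.69‰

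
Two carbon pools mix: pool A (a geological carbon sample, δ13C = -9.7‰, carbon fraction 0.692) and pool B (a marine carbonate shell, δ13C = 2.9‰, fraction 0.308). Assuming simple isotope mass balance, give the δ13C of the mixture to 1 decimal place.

δ_mix = f_A·δ_A + f_B·δ_B
δ_mix = 0.692 × (-9.7) + 0.308 × (2.9)
δ_mix = -6.71 + 0.89 = -5.82‰

-5.8‰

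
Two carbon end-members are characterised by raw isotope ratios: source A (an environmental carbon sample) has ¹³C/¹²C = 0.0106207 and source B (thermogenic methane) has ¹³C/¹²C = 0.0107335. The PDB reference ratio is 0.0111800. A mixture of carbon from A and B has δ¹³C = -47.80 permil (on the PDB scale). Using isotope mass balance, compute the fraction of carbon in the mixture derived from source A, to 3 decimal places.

δ_A = (0.0106207/0.0111800 − 1)×1000 = (0.949973 − 1)×1000 = -50.027 permil
δ_B = (0.0107335/0.0111800 − 1)×1000 = (0.960063 − 1)×1000 = -39.937 permil
f_A = (δ_mix − δ_B)/(δ_A − δ_B) = (-47.80 − (-39.937))/(-50.027 − (-39.937))
f_A = -7.863 / -10.089 = 0.7793

0.779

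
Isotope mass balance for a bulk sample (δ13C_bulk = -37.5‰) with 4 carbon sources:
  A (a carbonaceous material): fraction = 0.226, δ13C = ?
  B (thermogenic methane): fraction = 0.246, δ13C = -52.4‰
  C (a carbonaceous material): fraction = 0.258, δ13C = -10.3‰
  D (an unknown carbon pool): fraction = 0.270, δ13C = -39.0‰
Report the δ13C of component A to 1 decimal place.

Isotope mass balance: δ_bulk = Σ fᵢ·δᵢ.
-37.5 = 0.226×δ_A + 0.246×(-52.4) + 0.258×(-10.3) + 0.270×(-39.0)
0.226·δ_A = -37.5 − (-26.078) = -11.422
δ_A = -11.422 / 0.226 = -50.54‰

-50.5‰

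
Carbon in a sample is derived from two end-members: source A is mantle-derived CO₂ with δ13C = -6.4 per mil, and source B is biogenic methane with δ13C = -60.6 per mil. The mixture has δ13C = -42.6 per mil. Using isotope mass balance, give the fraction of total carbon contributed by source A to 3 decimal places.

δ_mix = f_A·δ_A + (1 − f_A)·δ_B  ⇒  f_A = (δ_mix − δ_B)/(δ_A − δ_B)
f_A = (-42.6 − (-60.6)) / (-6.4 − (-60.6))
f_A = 18.0 / 54.2 = 0.3321

0.332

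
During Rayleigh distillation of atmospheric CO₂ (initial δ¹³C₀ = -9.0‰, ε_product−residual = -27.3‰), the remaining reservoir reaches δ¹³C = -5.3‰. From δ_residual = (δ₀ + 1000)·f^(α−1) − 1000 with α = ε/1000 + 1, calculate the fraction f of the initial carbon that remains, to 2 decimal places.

α − 1 = ε/1000 = -0.0273
(δ_res + 1000)/(δ₀ + 1000) = (-5.3 + 1000)/(-9.0 + 1000) = 994.7/991.0 = 1.003734
f = 1.003734^(1/-0.0273) = exp(ln(1.003734)/-0.0273) = exp(0.00373/-0.0273)
f = exp(-0.1365) = 0.8724

0.87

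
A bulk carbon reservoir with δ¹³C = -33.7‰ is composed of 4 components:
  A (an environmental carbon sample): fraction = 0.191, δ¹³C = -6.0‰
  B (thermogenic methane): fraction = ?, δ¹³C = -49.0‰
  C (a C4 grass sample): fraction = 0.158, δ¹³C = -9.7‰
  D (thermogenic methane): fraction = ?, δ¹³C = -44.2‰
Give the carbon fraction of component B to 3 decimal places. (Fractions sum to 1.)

0.468

Let f_B and f_D be the unknown fractions; fractions sum to 1 so f_B + f_D = 0.651.
Mass balance: Σ fᵢ·δᵢ = δ_bulk ⇒ f_B·(-49.0) + f_D·(-44.2) = -33.7 − (-2.679) = -31.021
Substitute f_D = 0.651 − f_B:
f_B·(-49.0 − -44.2) = -31.021 − 0.651×(-44.2) = -2.247
f_B = -2.247 / -4.8 = 0.4682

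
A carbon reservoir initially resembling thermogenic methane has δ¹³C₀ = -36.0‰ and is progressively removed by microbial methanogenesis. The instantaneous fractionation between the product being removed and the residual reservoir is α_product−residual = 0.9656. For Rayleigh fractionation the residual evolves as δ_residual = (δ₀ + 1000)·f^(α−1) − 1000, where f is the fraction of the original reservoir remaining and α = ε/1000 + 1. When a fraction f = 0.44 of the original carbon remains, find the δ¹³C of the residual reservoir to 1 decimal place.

Rayleigh residual: δ_res = (δ₀ + 1000)·f^(α−1) − 1000
α − 1 = -0.03440
f^(α−1) = 0.44^(-0.03440) = 1.028644
δ_res = (-36.0 + 1000) × 1.028644 − 1000 = 991.613 − 1000 = -8.39‰

-8.4‰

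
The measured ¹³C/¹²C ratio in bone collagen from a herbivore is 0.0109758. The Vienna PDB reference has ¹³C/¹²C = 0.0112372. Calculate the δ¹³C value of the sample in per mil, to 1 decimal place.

-23.3 per mil

δ¹³C = (R_sample / R_standard − 1) × 1000
R_sample / R_standard = 0.0109758 / 0.0112372 = 0.976738
δ¹³C = (0.976738 − 1) × 1000 = -23.26 per mil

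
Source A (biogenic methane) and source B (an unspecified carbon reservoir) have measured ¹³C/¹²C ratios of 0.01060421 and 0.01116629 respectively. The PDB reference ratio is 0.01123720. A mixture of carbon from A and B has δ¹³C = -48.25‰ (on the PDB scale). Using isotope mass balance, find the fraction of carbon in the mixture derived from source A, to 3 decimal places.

δ_A = (0.01060421/0.01123720 − 1)×1000 = (0.943670 − 1)×1000 = -56.330‰
δ_B = (0.01116629/0.01123720 − 1)×1000 = (0.993690 − 1)×1000 = -6.310‰
f_A = (δ_mix − δ_B)/(δ_A − δ_B) = (-48.25 − (-6.310))/(-56.330 − (-6.310))
f_A = -41.940 / -50.020 = 0.8385

0.838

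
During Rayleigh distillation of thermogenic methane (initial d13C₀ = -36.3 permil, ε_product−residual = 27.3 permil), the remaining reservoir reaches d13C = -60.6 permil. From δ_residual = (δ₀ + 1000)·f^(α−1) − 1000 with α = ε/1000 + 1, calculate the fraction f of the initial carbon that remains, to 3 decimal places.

0.392

α − 1 = ε/1000 = 0.0273
(δ_res + 1000)/(δ₀ + 1000) = (-60.6 + 1000)/(-36.3 + 1000) = 939.4/963.7 = 0.974785
f = 0.974785^(1/0.0273) = exp(ln(0.974785)/0.0273) = exp(-0.02554/0.0273)
f = exp(-0.9355) = 0.3924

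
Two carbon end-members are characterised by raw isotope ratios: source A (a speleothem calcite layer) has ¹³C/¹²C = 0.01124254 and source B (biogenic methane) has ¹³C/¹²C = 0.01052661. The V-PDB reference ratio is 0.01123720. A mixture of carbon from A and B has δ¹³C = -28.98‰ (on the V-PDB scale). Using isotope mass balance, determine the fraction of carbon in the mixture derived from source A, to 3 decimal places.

0.538

δ_A = (0.01124254/0.01123720 − 1)×1000 = (1.000475 − 1)×1000 = 0.475‰
δ_B = (0.01052661/0.01123720 − 1)×1000 = (0.936764 − 1)×1000 = -63.236‰
f_A = (δ_mix − δ_B)/(δ_A − δ_B) = (-28.98 − (-63.236))/(0.475 − (-63.236))
f_A = 34.256 / 63.711 = 0.5377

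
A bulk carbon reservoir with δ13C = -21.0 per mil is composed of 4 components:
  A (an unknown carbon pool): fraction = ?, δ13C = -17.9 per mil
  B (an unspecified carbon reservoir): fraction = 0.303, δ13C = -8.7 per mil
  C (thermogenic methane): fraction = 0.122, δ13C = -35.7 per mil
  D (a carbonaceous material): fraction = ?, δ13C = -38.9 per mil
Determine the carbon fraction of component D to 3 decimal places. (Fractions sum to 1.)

Let f_D and f_A be the unknown fractions; fractions sum to 1 so f_D + f_A = 0.575.
Mass balance: Σ fᵢ·δᵢ = δ_bulk ⇒ f_D·(-38.9) + f_A·(-17.9) = -21.0 − (-6.992) = -14.008
Substitute f_A = 0.575 − f_D:
f_D·(-38.9 − -17.9) = -14.008 − 0.575×(-17.9) = -3.716
f_D = -3.716 / -21.0 = 0.1770

0.177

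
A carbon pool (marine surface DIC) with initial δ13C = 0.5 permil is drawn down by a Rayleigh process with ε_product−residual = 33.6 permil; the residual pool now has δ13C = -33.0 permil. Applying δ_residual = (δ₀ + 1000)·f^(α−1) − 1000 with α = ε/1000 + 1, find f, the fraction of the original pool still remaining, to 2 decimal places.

α − 1 = ε/1000 = 0.0336
(δ_res + 1000)/(δ₀ + 1000) = (-33.0 + 1000)/(0.5 + 1000) = 967.0/1000.5 = 0.966517
f = 0.966517^(1/0.0336) = exp(ln(0.966517)/0.0336) = exp(-0.03406/0.0336)
f = exp(-1.0136) = 0.3629

0.36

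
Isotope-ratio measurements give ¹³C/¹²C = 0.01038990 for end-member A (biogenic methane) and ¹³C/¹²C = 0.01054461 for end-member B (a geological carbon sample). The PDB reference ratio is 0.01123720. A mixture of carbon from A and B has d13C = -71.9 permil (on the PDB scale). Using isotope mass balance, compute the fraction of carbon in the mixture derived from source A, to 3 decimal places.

δ_A = (0.01038990/0.01123720 − 1)×1000 = (0.924599 − 1)×1000 = -75.401 permil
δ_B = (0.01054461/0.01123720 − 1)×1000 = (0.938366 − 1)×1000 = -61.634 permil
f_A = (δ_mix − δ_B)/(δ_A − δ_B) = (-71.9 − (-61.634))/(-75.401 − (-61.634))
f_A = -10.266 / -13.768 = 0.7457

0.746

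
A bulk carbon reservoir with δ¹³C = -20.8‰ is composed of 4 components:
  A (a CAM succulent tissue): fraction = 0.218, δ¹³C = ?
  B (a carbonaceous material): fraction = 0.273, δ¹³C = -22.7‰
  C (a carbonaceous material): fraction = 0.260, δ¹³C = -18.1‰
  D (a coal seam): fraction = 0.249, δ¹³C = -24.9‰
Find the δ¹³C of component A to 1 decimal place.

Isotope mass balance: δ_bulk = Σ fᵢ·δᵢ.
-20.8 = 0.218×δ_A + 0.273×(-22.7) + 0.260×(-18.1) + 0.249×(-24.9)
0.218·δ_A = -20.8 − (-17.103) = -3.697
δ_A = -3.697 / 0.218 = -16.96‰

-17.0‰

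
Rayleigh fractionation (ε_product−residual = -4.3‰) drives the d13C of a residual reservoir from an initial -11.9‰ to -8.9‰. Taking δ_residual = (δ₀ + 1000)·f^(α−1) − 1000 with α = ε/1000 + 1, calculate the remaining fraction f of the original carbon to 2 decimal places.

0.49

α − 1 = ε/1000 = -0.0043
(δ_res + 1000)/(δ₀ + 1000) = (-8.9 + 1000)/(-11.9 + 1000) = 991.1/988.1 = 1.003036
f = 1.003036^(1/-0.0043) = exp(ln(1.003036)/-0.0043) = exp(0.00303/-0.0043)
f = exp(-0.7050) = 0.4941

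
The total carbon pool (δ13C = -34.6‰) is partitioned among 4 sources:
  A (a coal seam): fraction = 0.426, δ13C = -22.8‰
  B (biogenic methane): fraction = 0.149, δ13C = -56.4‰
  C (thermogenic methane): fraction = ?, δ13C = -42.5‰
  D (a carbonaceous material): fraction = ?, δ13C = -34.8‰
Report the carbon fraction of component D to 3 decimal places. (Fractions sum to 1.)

0.205

Let f_D and f_C be the unknown fractions; fractions sum to 1 so f_D + f_C = 0.425.
Mass balance: Σ fᵢ·δᵢ = δ_bulk ⇒ f_D·(-34.8) + f_C·(-42.5) = -34.6 − (-18.116) = -16.484
Substitute f_C = 0.425 − f_D:
f_D·(-34.8 − -42.5) = -16.484 − 0.425×(-42.5) = 1.579
f_D = 1.579 / 7.7 = 0.2051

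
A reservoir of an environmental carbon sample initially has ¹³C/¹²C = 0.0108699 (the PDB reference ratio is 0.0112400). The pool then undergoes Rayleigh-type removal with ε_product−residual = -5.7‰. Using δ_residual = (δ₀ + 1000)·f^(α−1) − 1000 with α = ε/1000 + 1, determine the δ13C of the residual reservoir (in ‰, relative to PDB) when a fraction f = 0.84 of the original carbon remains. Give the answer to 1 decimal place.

δ₀ = (0.0108699/0.0112400 − 1)×1000 = (0.967073 − 1)×1000 = -32.927‰
α − 1 = ε/1000 = -0.0057
f^(α−1) = 0.84^(-0.0057) = 1.000994
δ_res = (-32.927 + 1000) × 1.000994 − 1000 = 968.035 − 1000 = -31.97‰

-32.0‰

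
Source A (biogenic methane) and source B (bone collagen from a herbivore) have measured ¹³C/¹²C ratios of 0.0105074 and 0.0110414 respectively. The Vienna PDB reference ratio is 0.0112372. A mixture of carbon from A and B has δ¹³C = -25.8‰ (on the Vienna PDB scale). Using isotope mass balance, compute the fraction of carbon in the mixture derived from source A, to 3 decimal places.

δ_A = (0.0105074/0.0112372 − 1)×1000 = (0.935055 − 1)×1000 = -64.945‰
δ_B = (0.0110414/0.0112372 − 1)×1000 = (0.982576 − 1)×1000 = -17.424‰
f_A = (δ_mix − δ_B)/(δ_A − δ_B) = (-25.8 − (-17.424))/(-64.945 − (-17.424))
f_A = -8.376 / -47.521 = 0.1763

0.176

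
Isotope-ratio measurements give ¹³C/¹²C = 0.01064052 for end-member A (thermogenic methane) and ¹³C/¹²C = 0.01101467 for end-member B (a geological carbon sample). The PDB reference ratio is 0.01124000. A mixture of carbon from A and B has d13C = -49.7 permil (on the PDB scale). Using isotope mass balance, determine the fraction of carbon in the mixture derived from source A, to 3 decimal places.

0.891

δ_A = (0.01064052/0.01124000 − 1)×1000 = (0.946665 − 1)×1000 = -53.335 permil
δ_B = (0.01101467/0.01124000 − 1)×1000 = (0.979953 − 1)×1000 = -20.047 permil
f_A = (δ_mix − δ_B)/(δ_A − δ_B) = (-49.7 − (-20.047))/(-53.335 − (-20.047))
f_A = -29.653 / -33.287 = 0.8908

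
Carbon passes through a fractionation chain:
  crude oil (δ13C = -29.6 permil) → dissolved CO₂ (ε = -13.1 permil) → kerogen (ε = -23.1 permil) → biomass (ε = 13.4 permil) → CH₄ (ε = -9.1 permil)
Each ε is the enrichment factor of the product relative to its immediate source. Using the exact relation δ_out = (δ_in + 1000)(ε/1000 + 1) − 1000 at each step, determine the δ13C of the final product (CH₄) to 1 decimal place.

-60.5 permil

step 1: δ = (-29.60 + 1000)·(-13.1/1000 + 1) − 1000 = -42.31 permil
step 2: δ = (-42.31 + 1000)·(-23.1/1000 + 1) − 1000 = -64.43 permil
step 3: δ = (-64.43 + 1000)·(13.4/1000 + 1) − 1000 = -51.90 permil
step 4: δ = (-51.90 + 1000)·(-9.1/1000 + 1) − 1000 = -60.53 permil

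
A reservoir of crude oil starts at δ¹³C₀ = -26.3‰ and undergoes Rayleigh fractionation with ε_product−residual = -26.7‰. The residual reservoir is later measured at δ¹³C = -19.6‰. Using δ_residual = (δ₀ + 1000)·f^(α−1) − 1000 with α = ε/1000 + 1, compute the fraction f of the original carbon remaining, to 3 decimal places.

0.773

α − 1 = ε/1000 = -0.0267
(δ_res + 1000)/(δ₀ + 1000) = (-19.6 + 1000)/(-26.3 + 1000) = 980.4/973.7 = 1.006881
f = 1.006881^(1/-0.0267) = exp(ln(1.006881)/-0.0267) = exp(0.00686/-0.0267)
f = exp(-0.2568) = 0.7735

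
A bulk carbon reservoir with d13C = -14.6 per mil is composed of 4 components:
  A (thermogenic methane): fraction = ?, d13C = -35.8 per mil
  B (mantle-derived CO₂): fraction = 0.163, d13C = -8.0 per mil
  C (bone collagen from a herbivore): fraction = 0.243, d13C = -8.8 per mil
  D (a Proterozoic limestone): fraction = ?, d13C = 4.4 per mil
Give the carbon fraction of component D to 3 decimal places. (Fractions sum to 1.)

Let f_D and f_A be the unknown fractions; fractions sum to 1 so f_D + f_A = 0.594.
Mass balance: Σ fᵢ·δᵢ = δ_bulk ⇒ f_D·(4.4) + f_A·(-35.8) = -14.6 − (-3.442) = -11.158
Substitute f_A = 0.594 − f_D:
f_D·(4.4 − -35.8) = -11.158 − 0.594×(-35.8) = 10.108
f_D = 10.108 / 40.2 = 0.2514

0.251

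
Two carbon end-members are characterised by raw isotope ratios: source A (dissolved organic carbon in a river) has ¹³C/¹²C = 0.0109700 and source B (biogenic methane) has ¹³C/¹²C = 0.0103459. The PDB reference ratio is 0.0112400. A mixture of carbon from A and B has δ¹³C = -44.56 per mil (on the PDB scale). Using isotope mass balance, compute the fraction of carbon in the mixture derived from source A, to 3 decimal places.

δ_A = (0.0109700/0.0112400 − 1)×1000 = (0.975979 − 1)×1000 = -24.021 per mil
δ_B = (0.0103459/0.0112400 − 1)×1000 = (0.920454 − 1)×1000 = -79.546 per mil
f_A = (δ_mix − δ_B)/(δ_A − δ_B) = (-44.56 − (-79.546))/(-24.021 − (-79.546))
f_A = 34.986 / 55.525 = 0.6301

0.630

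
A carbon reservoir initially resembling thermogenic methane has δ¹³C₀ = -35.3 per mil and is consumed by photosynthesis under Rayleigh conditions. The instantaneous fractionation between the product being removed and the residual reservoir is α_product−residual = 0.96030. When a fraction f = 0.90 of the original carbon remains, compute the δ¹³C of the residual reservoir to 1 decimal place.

Rayleigh residual: δ_res = (δ₀ + 1000)·f^(α−1) − 1000
α − 1 = -0.03970
f^(α−1) = 0.90^(-0.03970) = 1.004192
δ_res = (-35.3 + 1000) × 1.004192 − 1000 = 968.744 − 1000 = -31.26 per mil

-31.3 per mil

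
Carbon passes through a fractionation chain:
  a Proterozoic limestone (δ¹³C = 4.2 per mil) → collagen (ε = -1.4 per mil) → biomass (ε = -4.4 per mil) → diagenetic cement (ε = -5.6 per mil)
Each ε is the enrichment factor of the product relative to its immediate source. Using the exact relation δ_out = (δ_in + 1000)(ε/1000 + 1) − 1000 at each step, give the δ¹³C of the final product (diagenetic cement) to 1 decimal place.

step 1: δ = (4.20 + 1000)·(-1.4/1000 + 1) − 1000 = 2.79 per mil
step 2: δ = (2.79 + 1000)·(-4.4/1000 + 1) − 1000 = -1.62 per mil
step 3: δ = (-1.62 + 1000)·(-5.6/1000 + 1) − 1000 = -7.21 per mil

-7.2 per mil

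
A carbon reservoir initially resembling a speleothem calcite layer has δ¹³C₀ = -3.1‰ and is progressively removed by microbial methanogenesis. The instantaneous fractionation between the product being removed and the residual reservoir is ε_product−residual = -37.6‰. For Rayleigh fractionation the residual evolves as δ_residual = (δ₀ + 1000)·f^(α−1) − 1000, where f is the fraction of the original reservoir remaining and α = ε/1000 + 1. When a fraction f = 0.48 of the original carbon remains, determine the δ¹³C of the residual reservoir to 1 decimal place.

Rayleigh residual: δ_res = (δ₀ + 1000)·f^(α−1) − 1000
α = ε/1000 + 1 = 0.96240, so α − 1 = -0.03760
f^(α−1) = 0.48^(-0.03760) = 1.027982
δ_res = (-3.1 + 1000) × 1.027982 − 1000 = 1024.795 − 1000 = 24.79‰

24.8‰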